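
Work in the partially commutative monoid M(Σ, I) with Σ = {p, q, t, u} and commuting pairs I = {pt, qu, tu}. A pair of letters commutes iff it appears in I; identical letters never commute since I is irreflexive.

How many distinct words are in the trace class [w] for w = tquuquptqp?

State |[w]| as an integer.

55

#0=t has no predecessor
#1=q depends on [0:t]
#2=u has no predecessor
#3=u depends on [2:u]
#4=q depends on [1:q]
#5=u depends on [3:u]
#6=p depends on [4:q, 5:u]
#7=t depends on [4:q]
#8=q depends on [6:p, 7:t]
#9=p depends on [8:q]
sources: [0:t, 2:u]
N(rest) = Σ N(rest − s) over sources s of rest; N(one piece) = 1:
  size 1 → [9]=1
  size 2 → [8,9]=1
  size 3 → [6,8,9]=1  [7,8,9]=1
  size 4 → [5,6,8,9]=1  [6,7,8,9]=2
  size 5 → [3,5,6,8,9]=1  [4,6,7,8,9]=2  [5,6,7,8,9]=3
  size 6 → [1,4,6,7,8,9]=2  [2,3,5,6,8,9]=1  [3,5,6,7,8,9]=4  [4,5,6,7,8,9]=5
  size 7 → [0,1,4,6,7,8,9]=2  [1,4,5,6,7,8,9]=7  [2,3,5,6,7,8,9]=5  [3,4,5,6,7,8,9]=9
  size 8 → [0,1,4,5,6,7,8,9]=9  [1,3,4,5,6,7,8,9]=16  [2,3,4,5,6,7,8,9]=14
  first=0(t) contributes 30
  first=2(u) contributes 25
|[w]| = 55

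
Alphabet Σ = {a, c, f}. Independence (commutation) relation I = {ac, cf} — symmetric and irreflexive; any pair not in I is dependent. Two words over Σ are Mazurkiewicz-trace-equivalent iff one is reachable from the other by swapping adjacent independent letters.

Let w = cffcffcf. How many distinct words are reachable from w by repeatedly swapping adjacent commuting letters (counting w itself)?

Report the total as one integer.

56

piece 0:c — minimal
piece 1:f — minimal
piece 2:f rests on {1:f}
piece 3:c rests on {0:c}
piece 4:f rests on {2:f}
piece 5:f rests on {4:f}
piece 6:c rests on {3:c}
piece 7:f rests on {5:f}
minimal pieces: {0:c, 1:f}
ways to finish when only these pieces remain (= sum over removing one remaining piece with nothing left below it):
  1 left: {6}→1  {7}→1
  2 left: {3,6}→1  {5,7}→1  {6,7}→2
  3 left: {0,3,6}→1  {3,6,7}→3  {4,5,7}→1  {5,6,7}→3
  4 left: {0,3,6,7}→4  {2,4,5,7}→1  {3,5,6,7}→6  {4,5,6,7}→4
  5 left: {0,3,5,6,7}→10  {1,2,4,5,7}→1  {2,4,5,6,7}→5  {3,4,5,6,7}→10
  6 left: {0,3,4,5,6,7}→20  {1,2,4,5,6,7}→6  {2,3,4,5,6,7}→15
  placing 0:c first → 21 extensions
  placing 1:f first → 35 extensions
total linear extensions = 56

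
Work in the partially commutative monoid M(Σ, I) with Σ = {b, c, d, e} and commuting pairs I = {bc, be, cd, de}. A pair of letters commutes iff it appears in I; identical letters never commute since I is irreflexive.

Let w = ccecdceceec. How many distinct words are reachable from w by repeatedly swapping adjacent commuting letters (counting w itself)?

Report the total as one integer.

0(c) covers ∅
1(c) covers 0:c
2(e) covers 1:c
3(c) covers 2:e
4(d) covers ∅
5(c) covers 3:c
6(e) covers 5:c
7(c) covers 6:e
8(e) covers 7:c
9(e) covers 8:e
10(c) covers 9:e
floor of heap: 0:c, 4:d
completions by unplaced set U, small U first (add the entries for U minus each lowest piece of U):
  |U|=1: {4}:1  {10}:1
  |U|=2: {4,10}:2  {9,10}:1
  |U|=3: {4,9,10}:3  {8,9,10}:1
  |U|=4: {4,8,9,10}:4  {7,8,9,10}:1
  |U|=5: {4,7,8,9,10}:5  {6,7,8,9,10}:1
  |U|=6: {4,6,7,8,9,10}:6  {5,6,7,8,9,10}:1
  |U|=7: {3,5,6,7,8,9,10}:1  {4,5,6,7,8,9,10}:7
  |U|=8: {2,3,5,6,7,8,9,10}:1  {3,4,5,6,7,8,9,10}:8
  |U|=9: {1,2,3,5,6,7,8,9,10}:1  {2,3,4,5,6,7,8,9,10}:9
  start at 0(c): 10
  start at 4(d): 1
sum over floor = 11

11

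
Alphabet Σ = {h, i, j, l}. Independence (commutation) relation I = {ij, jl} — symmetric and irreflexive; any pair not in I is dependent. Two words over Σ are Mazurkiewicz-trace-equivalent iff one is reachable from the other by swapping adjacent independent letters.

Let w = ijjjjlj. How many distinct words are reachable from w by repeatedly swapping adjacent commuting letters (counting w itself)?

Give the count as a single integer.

21

piece 0:i — minimal
piece 1:j — minimal
piece 2:j rests on {1:j}
piece 3:j rests on {2:j}
piece 4:j rests on {3:j}
piece 5:l rests on {0:i}
piece 6:j rests on {4:j}
minimal pieces: {0:i, 1:j}
ways to finish when only these pieces remain (= sum over removing one remaining piece with nothing left below it):
  1 left: {5}→1  {6}→1
  2 left: {0,5}→1  {4,6}→1  {5,6}→2
  3 left: {0,5,6}→3  {3,4,6}→1  {4,5,6}→3
  4 left: {0,4,5,6}→6  {2,3,4,6}→1  {3,4,5,6}→4
  5 left: {0,3,4,5,6}→10  {1,2,3,4,6}→1  {2,3,4,5,6}→5
  placing 0:i first → 6 extensions
  placing 1:j first → 15 extensions
total linear extensions = 21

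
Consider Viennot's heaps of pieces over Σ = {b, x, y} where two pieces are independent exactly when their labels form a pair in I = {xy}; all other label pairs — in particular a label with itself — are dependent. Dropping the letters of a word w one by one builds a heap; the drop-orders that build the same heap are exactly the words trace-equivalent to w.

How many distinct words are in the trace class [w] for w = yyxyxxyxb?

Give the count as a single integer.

0(y) covers ∅
1(y) covers 0:y
2(x) covers ∅
3(y) covers 1:y
4(x) covers 2:x
5(x) covers 4:x
6(y) covers 3:y
7(x) covers 5:x
8(b) covers 6:y, 7:x
floor of heap: 0:y, 2:x
completions by unplaced set U, small U first (add the entries for U minus each lowest piece of U):
  |U|=1: {8}:1
  |U|=2: {6,8}:1  {7,8}:1
  |U|=3: {3,6,8}:1  {5,7,8}:1  {6,7,8}:2
  |U|=4: {1,3,6,8}:1  {3,6,7,8}:3  {4,5,7,8}:1  {5,6,7,8}:3
  |U|=5: {0,1,3,6,8}:1  {1,3,6,7,8}:4  {2,4,5,7,8}:1  {3,5,6,7,8}:6  {4,5,6,7,8}:4
  |U|=6: {0,1,3,6,7,8}:5  {1,3,5,6,7,8}:10  {2,4,5,6,7,8}:5  {3,4,5,6,7,8}:10
  |U|=7: {0,1,3,5,6,7,8}:15  {1,3,4,5,6,7,8}:20  {2,3,4,5,6,7,8}:15
  start at 0(y): 35
  start at 2(x): 35
sum over floor = 70

70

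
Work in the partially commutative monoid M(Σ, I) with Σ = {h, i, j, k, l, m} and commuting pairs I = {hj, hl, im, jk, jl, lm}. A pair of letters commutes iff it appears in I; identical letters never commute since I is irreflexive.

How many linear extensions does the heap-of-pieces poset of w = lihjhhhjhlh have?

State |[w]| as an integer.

0(l) covers ∅
1(i) covers 0:l
2(h) covers 1:i
3(j) covers 1:i
4(h) covers 2:h
5(h) covers 4:h
6(h) covers 5:h
7(j) covers 3:j
8(h) covers 6:h
9(l) covers 1:i
10(h) covers 8:h
floor of heap: 0:l
completions by unplaced set U, small U first (add the entries for U minus each lowest piece of U):
  |U|=1: {7}:1  {9}:1  {10}:1
  |U|=2: {3,7}:1  {7,9}:2  {7,10}:2  {8,10}:1  {9,10}:2
  |U|=3: {3,7,9}:3  {3,7,10}:3  {6,8,10}:1  {7,8,10}:3  {7,9,10}:6  {8,9,10}:3
  |U|=4: {3,7,8,10}:6  {3,7,9,10}:12  {5,6,8,10}:1  {6,7,8,10}:4  {6,8,9,10}:4  {7,8,9,10}:12
  |U|=5: {3,6,7,8,10}:10  {3,7,8,9,10}:30  {4,5,6,8,10}:1  {5,6,7,8,10}:5  {5,6,8,9,10}:5  {6,7,8,9,10}:20
  |U|=6: {2,4,5,6,8,10}:1  {3,5,6,7,8,10}:15  {3,6,7,8,9,10}:60  {4,5,6,7,8,10}:6  {4,5,6,8,9,10}:6  {5,6,7,8,9,10}:30
  |U|=7: {2,4,5,6,7,8,10}:7  {2,4,5,6,8,9,10}:7  {3,4,5,6,7,8,10}:21  {3,5,6,7,8,9,10}:105  {4,5,6,7,8,9,10}:42
  |U|=8: {2,3,4,5,6,7,8,10}:28  {2,4,5,6,7,8,9,10}:56  {3,4,5,6,7,8,9,10}:168
  |U|=9: {2,3,4,5,6,7,8,9,10}:252
  start at 0(l): 252

252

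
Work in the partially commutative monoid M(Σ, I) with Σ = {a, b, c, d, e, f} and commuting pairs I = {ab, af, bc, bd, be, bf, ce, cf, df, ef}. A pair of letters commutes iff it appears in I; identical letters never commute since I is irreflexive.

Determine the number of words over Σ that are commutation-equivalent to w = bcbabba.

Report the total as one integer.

35

0(b) covers ∅
1(c) covers ∅
2(b) covers 0:b
3(a) covers 1:c
4(b) covers 2:b
5(b) covers 4:b
6(a) covers 3:a
floor of heap: 0:b, 1:c
completions by unplaced set U, small U first (add the entries for U minus each lowest piece of U):
  |U|=1: {5}:1  {6}:1
  |U|=2: {3,6}:1  {4,5}:1  {5,6}:2
  |U|=3: {1,3,6}:1  {2,4,5}:1  {3,5,6}:3  {4,5,6}:3
  |U|=4: {0,2,4,5}:1  {1,3,5,6}:4  {2,4,5,6}:4  {3,4,5,6}:6
  |U|=5: {0,2,4,5,6}:5  {1,3,4,5,6}:10  {2,3,4,5,6}:10
  start at 0(b): 20
  start at 1(c): 15
sum over floor = 35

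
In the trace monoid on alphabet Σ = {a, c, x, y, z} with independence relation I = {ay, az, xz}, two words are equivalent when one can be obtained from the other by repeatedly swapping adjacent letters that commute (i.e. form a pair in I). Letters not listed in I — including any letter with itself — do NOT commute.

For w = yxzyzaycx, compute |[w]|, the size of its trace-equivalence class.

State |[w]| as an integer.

0(y) covers ∅
1(x) covers 0:y
2(z) covers 0:y
3(y) covers 1:x, 2:z
4(z) covers 3:y
5(a) covers 1:x
6(y) covers 4:z
7(c) covers 5:a, 6:y
8(x) covers 7:c
floor of heap: 0:y
completions by unplaced set U, small U first (add the entries for U minus each lowest piece of U):
  |U|=1: {8}:1
  |U|=2: {7,8}:1
  |U|=3: {5,7,8}:1  {6,7,8}:1
  |U|=4: {4,6,7,8}:1  {5,6,7,8}:2
  |U|=5: {3,4,6,7,8}:1  {4,5,6,7,8}:3
  |U|=6: {2,3,4,6,7,8}:1  {3,4,5,6,7,8}:4
  |U|=7: {1,3,4,5,6,7,8}:4  {2,3,4,5,6,7,8}:5
  start at 0(y): 9

9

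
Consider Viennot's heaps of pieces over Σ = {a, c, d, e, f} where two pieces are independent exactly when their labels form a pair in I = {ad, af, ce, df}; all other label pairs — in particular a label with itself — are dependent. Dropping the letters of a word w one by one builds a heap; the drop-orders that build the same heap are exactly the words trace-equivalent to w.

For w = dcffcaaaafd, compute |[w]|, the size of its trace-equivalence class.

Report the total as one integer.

#0=d has no predecessor
#1=c depends on [0:d]
#2=f depends on [1:c]
#3=f depends on [2:f]
#4=c depends on [3:f]
#5=a depends on [4:c]
#6=a depends on [5:a]
#7=a depends on [6:a]
#8=a depends on [7:a]
#9=f depends on [4:c]
#10=d depends on [4:c]
sources: [0:d]
N(rest) = Σ N(rest − s) over sources s of rest; N(one piece) = 1:
  size 1 → [8]=1  [9]=1  [10]=1
  size 2 → [7,8]=1  [8,9]=2  [8,10]=2  [9,10]=2
  size 3 → [6,7,8]=1  [7,8,9]=3  [7,8,10]=3  [8,9,10]=6
  size 4 → [5,6,7,8]=1  [6,7,8,9]=4  [6,7,8,10]=4  [7,8,9,10]=12
  size 5 → [5,6,7,8,9]=5  [5,6,7,8,10]=5  [6,7,8,9,10]=20
  size 6 → [5,6,7,8,9,10]=30
  size 7 → [4,5,6,7,8,9,10]=30
  size 8 → [3,4,5,6,7,8,9,10]=30
  size 9 → [2,3,4,5,6,7,8,9,10]=30
  first=0(d) contributes 30

30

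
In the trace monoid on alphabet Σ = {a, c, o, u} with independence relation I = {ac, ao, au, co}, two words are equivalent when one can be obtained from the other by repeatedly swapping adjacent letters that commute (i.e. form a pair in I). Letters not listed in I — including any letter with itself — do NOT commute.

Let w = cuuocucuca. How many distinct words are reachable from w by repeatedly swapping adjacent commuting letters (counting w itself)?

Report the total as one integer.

drop 0:c onto floor
drop 1:u onto {0:c}
drop 2:u onto {1:u}
drop 3:o onto {2:u}
drop 4:c onto {2:u}
drop 5:u onto {3:o, 4:c}
drop 6:c onto {5:u}
drop 7:u onto {6:c}
drop 8:c onto {7:u}
drop 9:a onto floor
ground layer = {0:c, 9:a}
drop-orders for the pieces not yet dropped (sum over which currently-grounded one goes next):
  1 to go: {8} 1  {9} 1
  2 to go: {7,8} 1  {8,9} 2
  3 to go: {6,7,8} 1  {7,8,9} 3
  4 to go: {5,6,7,8} 1  {6,7,8,9} 4
  5 to go: {3,5,6,7,8} 1  {4,5,6,7,8} 1  {5,6,7,8,9} 5
  6 to go: {3,4,5,6,7,8} 2  {3,5,6,7,8,9} 6  {4,5,6,7,8,9} 6
  7 to go: {2,3,4,5,6,7,8} 2  {3,4,5,6,7,8,9} 14
  8 to go: {1,2,3,4,5,6,7,8} 2  {2,3,4,5,6,7,8,9} 16
  if 0:c drops first: 18 orders
  if 9:a drops first: 2 orders
heap linearizations: 20

20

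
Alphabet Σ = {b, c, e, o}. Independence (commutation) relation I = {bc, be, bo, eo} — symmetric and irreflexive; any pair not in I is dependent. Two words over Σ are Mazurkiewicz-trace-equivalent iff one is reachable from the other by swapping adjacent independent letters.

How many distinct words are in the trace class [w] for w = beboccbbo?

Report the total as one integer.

252

piece 0:b — minimal
piece 1:e — minimal
piece 2:b rests on {0:b}
piece 3:o — minimal
piece 4:c rests on {1:e, 3:o}
piece 5:c rests on {4:c}
piece 6:b rests on {2:b}
piece 7:b rests on {6:b}
piece 8:o rests on {5:c}
minimal pieces: {0:b, 1:e, 3:o}
ways to finish when only these pieces remain (= sum over removing one remaining piece with nothing left below it):
  1 left: {7}→1  {8}→1
  2 left: {5,8}→1  {6,7}→1  {7,8}→2
  3 left: {2,6,7}→1  {4,5,8}→1  {5,7,8}→3  {6,7,8}→3
  4 left: {0,2,6,7}→1  {1,4,5,8}→1  {2,6,7,8}→4  {3,4,5,8}→1  {4,5,7,8}→4  {5,6,7,8}→6
  5 left: {0,2,6,7,8}→5  {1,3,4,5,8}→2  {1,4,5,7,8}→5  {2,5,6,7,8}→10  {3,4,5,7,8}→5  {4,5,6,7,8}→10
  6 left: {0,2,5,6,7,8}→15  {1,3,4,5,7,8}→12  {1,4,5,6,7,8}→15  {2,4,5,6,7,8}→20  {3,4,5,6,7,8}→15
  7 left: {0,2,4,5,6,7,8}→35  {1,2,4,5,6,7,8}→35  {1,3,4,5,6,7,8}→42  {2,3,4,5,6,7,8}→35
  placing 0:b first → 112 extensions
  placing 1:e first → 70 extensions
  placing 3:o first → 70 extensions
total linear extensions = 252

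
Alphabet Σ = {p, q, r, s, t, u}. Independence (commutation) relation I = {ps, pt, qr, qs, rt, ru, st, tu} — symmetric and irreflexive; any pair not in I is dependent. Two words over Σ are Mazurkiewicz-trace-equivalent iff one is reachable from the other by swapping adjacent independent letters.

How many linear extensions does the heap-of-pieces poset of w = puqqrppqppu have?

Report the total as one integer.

piece 0:p — minimal
piece 1:u rests on {0:p}
piece 2:q rests on {1:u}
piece 3:q rests on {2:q}
piece 4:r rests on {0:p}
piece 5:p rests on {3:q, 4:r}
piece 6:p rests on {5:p}
piece 7:q rests on {6:p}
piece 8:p rests on {7:q}
piece 9:p rests on {8:p}
piece 10:u rests on {9:p}
minimal pieces: {0:p}
ways to finish when only these pieces remain (= sum over removing one remaining piece with nothing left below it):
  1 left: {10}→1
  2 left: {9,10}→1
  3 left: {8,9,10}→1
  4 left: {7,8,9,10}→1
  5 left: {6,7,8,9,10}→1
  6 left: {5,6,7,8,9,10}→1
  7 left: {3,5,6,7,8,9,10}→1  {4,5,6,7,8,9,10}→1
  8 left: {2,3,5,6,7,8,9,10}→1  {3,4,5,6,7,8,9,10}→2
  9 left: {1,2,3,5,6,7,8,9,10}→1  {2,3,4,5,6,7,8,9,10}→3
  placing 0:p first → 4 extensions

4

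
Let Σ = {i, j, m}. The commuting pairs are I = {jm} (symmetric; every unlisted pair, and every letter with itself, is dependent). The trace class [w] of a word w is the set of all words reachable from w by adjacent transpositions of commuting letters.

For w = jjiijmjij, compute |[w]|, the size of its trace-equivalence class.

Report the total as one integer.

piece 0:j — minimal
piece 1:j rests on {0:j}
piece 2:i rests on {1:j}
piece 3:i rests on {2:i}
piece 4:j rests on {3:i}
piece 5:m rests on {3:i}
piece 6:j rests on {4:j}
piece 7:i rests on {5:m, 6:j}
piece 8:j rests on {7:i}
minimal pieces: {0:j}
ways to finish when only these pieces remain (= sum over removing one remaining piece with nothing left below it):
  1 left: {8}→1
  2 left: {7,8}→1
  3 left: {5,7,8}→1  {6,7,8}→1
  4 left: {4,6,7,8}→1  {5,6,7,8}→2
  5 left: {4,5,6,7,8}→3
  6 left: {3,4,5,6,7,8}→3
  7 left: {2,3,4,5,6,7,8}→3
  placing 0:j first → 3 extensions

3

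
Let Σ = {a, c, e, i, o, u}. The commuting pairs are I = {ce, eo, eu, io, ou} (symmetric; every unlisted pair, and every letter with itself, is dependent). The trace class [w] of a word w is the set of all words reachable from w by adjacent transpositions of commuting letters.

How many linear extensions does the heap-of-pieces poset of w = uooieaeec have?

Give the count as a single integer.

30

0(u) covers ∅
1(o) covers ∅
2(o) covers 1:o
3(i) covers 0:u
4(e) covers 3:i
5(a) covers 2:o, 4:e
6(e) covers 5:a
7(e) covers 6:e
8(c) covers 5:a
floor of heap: 0:u, 1:o
completions by unplaced set U, small U first (add the entries for U minus each lowest piece of U):
  |U|=1: {7}:1  {8}:1
  |U|=2: {6,7}:1  {7,8}:2
  |U|=3: {6,7,8}:3
  |U|=4: {5,6,7,8}:3
  |U|=5: {2,5,6,7,8}:3  {4,5,6,7,8}:3
  |U|=6: {1,2,5,6,7,8}:3  {2,4,5,6,7,8}:6  {3,4,5,6,7,8}:3
  |U|=7: {0,3,4,5,6,7,8}:3  {1,2,4,5,6,7,8}:9  {2,3,4,5,6,7,8}:9
  start at 0(u): 18
  start at 1(o): 12
sum over floor = 30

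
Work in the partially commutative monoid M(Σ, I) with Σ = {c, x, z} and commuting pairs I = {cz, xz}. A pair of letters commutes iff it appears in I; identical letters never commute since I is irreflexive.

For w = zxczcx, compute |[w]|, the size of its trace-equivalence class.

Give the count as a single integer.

#0=z has no predecessor
#1=x has no predecessor
#2=c depends on [1:x]
#3=z depends on [0:z]
#4=c depends on [2:c]
#5=x depends on [4:c]
sources: [0:z, 1:x]
N(rest) = Σ N(rest − s) over sources s of rest; N(one piece) = 1:
  size 1 → [3]=1  [5]=1
  size 2 → [0,3]=1  [3,5]=2  [4,5]=1
  size 3 → [0,3,5]=3  [2,4,5]=1  [3,4,5]=3
  size 4 → [0,3,4,5]=6  [1,2,4,5]=1  [2,3,4,5]=4
  first=0(z) contributes 5
  first=1(x) contributes 10
|[w]| = 15

15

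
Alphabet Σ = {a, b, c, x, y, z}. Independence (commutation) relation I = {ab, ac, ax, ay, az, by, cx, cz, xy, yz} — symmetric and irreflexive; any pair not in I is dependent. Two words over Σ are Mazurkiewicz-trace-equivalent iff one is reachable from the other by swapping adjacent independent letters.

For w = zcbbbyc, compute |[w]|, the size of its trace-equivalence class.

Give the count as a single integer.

#0=z has no predecessor
#1=c has no predecessor
#2=b depends on [0:z, 1:c]
#3=b depends on [2:b]
#4=b depends on [3:b]
#5=y depends on [1:c]
#6=c depends on [4:b, 5:y]
sources: [0:z, 1:c]
N(rest) = Σ N(rest − s) over sources s of rest; N(one piece) = 1:
  size 1 → [6]=1
  size 2 → [4,6]=1  [5,6]=1
  size 3 → [3,4,6]=1  [4,5,6]=2
  size 4 → [2,3,4,6]=1  [3,4,5,6]=3
  size 5 → [0,2,3,4,6]=1  [2,3,4,5,6]=4
  first=0(z) contributes 4
  first=1(c) contributes 5
|[w]| = 9

9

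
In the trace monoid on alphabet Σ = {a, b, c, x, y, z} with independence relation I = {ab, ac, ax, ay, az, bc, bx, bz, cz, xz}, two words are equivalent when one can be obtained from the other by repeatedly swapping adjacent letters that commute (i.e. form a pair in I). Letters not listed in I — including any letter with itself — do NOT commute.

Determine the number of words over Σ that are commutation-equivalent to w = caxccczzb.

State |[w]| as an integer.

1512

piece 0:c — minimal
piece 1:a — minimal
piece 2:x rests on {0:c}
piece 3:c rests on {2:x}
piece 4:c rests on {3:c}
piece 5:c rests on {4:c}
piece 6:z — minimal
piece 7:z rests on {6:z}
piece 8:b — minimal
minimal pieces: {0:c, 1:a, 6:z, 8:b}
ways to finish when only these pieces remain (= sum over removing one remaining piece with nothing left below it):
  1 left: {1}→1  {5}→1  {7}→1  {8}→1
  2 left: {1,5}→2  {1,7}→2  {1,8}→2  {4,5}→1  {5,7}→2  {5,8}→2  {6,7}→1  {7,8}→2
  3 left: {1,4,5}→3  {1,5,7}→6  {1,5,8}→6  {1,6,7}→3  {1,7,8}→6  {3,4,5}→1  {4,5,7}→3  {4,5,8}→3  {5,6,7}→3  {5,7,8}→6  {6,7,8}→3
  4 left: {1,3,4,5}→4  {1,4,5,7}→12  {1,4,5,8}→12  {1,5,6,7}→12  {1,5,7,8}→24  {1,6,7,8}→12  {2,3,4,5}→1  {3,4,5,7}→4  {3,4,5,8}→4  {4,5,6,7}→6  {4,5,7,8}→12  {5,6,7,8}→12
  5 left: {0,2,3,4,5}→1  {1,2,3,4,5}→5  {1,3,4,5,7}→20  {1,3,4,5,8}→20  {1,4,5,6,7}→30  {1,4,5,7,8}→60  {1,5,6,7,8}→60  {2,3,4,5,7}→5  {2,3,4,5,8}→5  {3,4,5,6,7}→10  {3,4,5,7,8}→20  {4,5,6,7,8}→30
  6 left: {0,1,2,3,4,5}→6  {0,2,3,4,5,7}→6  {0,2,3,4,5,8}→6  {1,2,3,4,5,7}→30  {1,2,3,4,5,8}→30  {1,3,4,5,6,7}→60  {1,3,4,5,7,8}→120  {1,4,5,6,7,8}→180  {2,3,4,5,6,7}→15  {2,3,4,5,7,8}→30  {3,4,5,6,7,8}→60
  7 left: {0,1,2,3,4,5,7}→42  {0,1,2,3,4,5,8}→42  {0,2,3,4,5,6,7}→21  {0,2,3,4,5,7,8}→42  {1,2,3,4,5,6,7}→105  {1,2,3,4,5,7,8}→210  {1,3,4,5,6,7,8}→420  {2,3,4,5,6,7,8}→105
  placing 0:c first → 840 extensions
  placing 1:a first → 168 extensions
  placing 6:z first → 336 extensions
  placing 8:b first → 168 extensions
total linear extensions = 1512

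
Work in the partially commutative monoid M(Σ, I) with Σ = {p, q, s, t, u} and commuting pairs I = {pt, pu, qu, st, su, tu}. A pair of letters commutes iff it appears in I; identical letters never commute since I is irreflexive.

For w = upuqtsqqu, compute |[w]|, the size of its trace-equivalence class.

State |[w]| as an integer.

168

piece 0:u — minimal
piece 1:p — minimal
piece 2:u rests on {0:u}
piece 3:q rests on {1:p}
piece 4:t rests on {3:q}
piece 5:s rests on {3:q}
piece 6:q rests on {4:t, 5:s}
piece 7:q rests on {6:q}
piece 8:u rests on {2:u}
minimal pieces: {0:u, 1:p}
ways to finish when only these pieces remain (= sum over removing one remaining piece with nothing left below it):
  1 left: {7}→1  {8}→1
  2 left: {2,8}→1  {6,7}→1  {7,8}→2
  3 left: {0,2,8}→1  {2,7,8}→3  {4,6,7}→1  {5,6,7}→1  {6,7,8}→3
  4 left: {0,2,7,8}→4  {2,6,7,8}→6  {4,5,6,7}→2  {4,6,7,8}→4  {5,6,7,8}→4
  5 left: {0,2,6,7,8}→10  {2,4,6,7,8}→10  {2,5,6,7,8}→10  {3,4,5,6,7}→2  {4,5,6,7,8}→10
  6 left: {0,2,4,6,7,8}→20  {0,2,5,6,7,8}→20  {1,3,4,5,6,7}→2  {2,4,5,6,7,8}→30  {3,4,5,6,7,8}→12
  7 left: {0,2,4,5,6,7,8}→70  {1,3,4,5,6,7,8}→14  {2,3,4,5,6,7,8}→42
  placing 0:u first → 56 extensions
  placing 1:p first → 112 extensions
total linear extensions = 168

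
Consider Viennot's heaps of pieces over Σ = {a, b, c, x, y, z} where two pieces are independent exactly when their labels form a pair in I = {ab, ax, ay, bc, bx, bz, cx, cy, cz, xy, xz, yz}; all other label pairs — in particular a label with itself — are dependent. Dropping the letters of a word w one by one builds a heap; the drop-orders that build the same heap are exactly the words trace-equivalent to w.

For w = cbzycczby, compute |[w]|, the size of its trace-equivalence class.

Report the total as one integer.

1260

drop 0:c onto floor
drop 1:b onto floor
drop 2:z onto floor
drop 3:y onto {1:b}
drop 4:c onto {0:c}
drop 5:c onto {4:c}
drop 6:z onto {2:z}
drop 7:b onto {3:y}
drop 8:y onto {7:b}
ground layer = {0:c, 1:b, 2:z}
drop-orders for the pieces not yet dropped (sum over which currently-grounded one goes next):
  1 to go: {5} 1  {6} 1  {8} 1
  2 to go: {2,6} 1  {4,5} 1  {5,6} 2  {5,8} 2  {6,8} 2  {7,8} 1
  3 to go: {0,4,5} 1  {2,5,6} 3  {2,6,8} 3  {3,7,8} 1  {4,5,6} 3  {4,5,8} 3  {5,6,8} 6  {5,7,8} 3  {6,7,8} 3
  4 to go: {0,4,5,6} 4  {0,4,5,8} 4  {1,3,7,8} 1  {2,4,5,6} 6  {2,5,6,8} 12  {2,6,7,8} 6  {3,5,7,8} 4  {3,6,7,8} 4  {4,5,6,8} 12  {4,5,7,8} 6  {5,6,7,8} 12
  5 to go: {0,2,4,5,6} 10  {0,4,5,6,8} 20  {0,4,5,7,8} 10  {1,3,5,7,8} 5  {1,3,6,7,8} 5  {2,3,6,7,8} 10  {2,4,5,6,8} 30  {2,5,6,7,8} 30  {3,4,5,7,8} 10  {3,5,6,7,8} 20  {4,5,6,7,8} 30
  6 to go: {0,2,4,5,6,8} 60  {0,3,4,5,7,8} 20  {0,4,5,6,7,8} 60  {1,2,3,6,7,8} 15  {1,3,4,5,7,8} 15  {1,3,5,6,7,8} 30  {2,3,5,6,7,8} 60  {2,4,5,6,7,8} 90  {3,4,5,6,7,8} 60
  7 to go: {0,1,3,4,5,7,8} 35  {0,2,4,5,6,7,8} 210  {0,3,4,5,6,7,8} 140  {1,2,3,5,6,7,8} 105  {1,3,4,5,6,7,8} 105  {2,3,4,5,6,7,8} 210
  if 0:c drops first: 420 orders
  if 1:b drops first: 560 orders
  if 2:z drops first: 280 orders
heap linearizations: 1260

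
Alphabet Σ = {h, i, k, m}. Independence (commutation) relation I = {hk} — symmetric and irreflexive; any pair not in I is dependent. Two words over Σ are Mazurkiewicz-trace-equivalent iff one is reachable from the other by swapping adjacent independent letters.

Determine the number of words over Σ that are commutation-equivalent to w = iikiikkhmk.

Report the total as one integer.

3

piece 0:i — minimal
piece 1:i rests on {0:i}
piece 2:k rests on {1:i}
piece 3:i rests on {2:k}
piece 4:i rests on {3:i}
piece 5:k rests on {4:i}
piece 6:k rests on {5:k}
piece 7:h rests on {4:i}
piece 8:m rests on {6:k, 7:h}
piece 9:k rests on {8:m}
minimal pieces: {0:i}
ways to finish when only these pieces remain (= sum over removing one remaining piece with nothing left below it):
  1 left: {9}→1
  2 left: {8,9}→1
  3 left: {6,8,9}→1  {7,8,9}→1
  4 left: {5,6,8,9}→1  {6,7,8,9}→2
  5 left: {5,6,7,8,9}→3
  6 left: {4,5,6,7,8,9}→3
  7 left: {3,4,5,6,7,8,9}→3
  8 left: {2,3,4,5,6,7,8,9}→3
  placing 0:i first → 3 extensions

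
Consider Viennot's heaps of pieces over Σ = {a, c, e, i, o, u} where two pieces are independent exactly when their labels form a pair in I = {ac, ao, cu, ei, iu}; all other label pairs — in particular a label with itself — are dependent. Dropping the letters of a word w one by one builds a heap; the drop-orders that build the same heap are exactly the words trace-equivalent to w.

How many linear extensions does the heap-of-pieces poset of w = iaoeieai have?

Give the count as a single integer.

piece 0:i — minimal
piece 1:a rests on {0:i}
piece 2:o rests on {0:i}
piece 3:e rests on {1:a, 2:o}
piece 4:i rests on {1:a, 2:o}
piece 5:e rests on {3:e}
piece 6:a rests on {4:i, 5:e}
piece 7:i rests on {6:a}
minimal pieces: {0:i}
ways to finish when only these pieces remain (= sum over removing one remaining piece with nothing left below it):
  1 left: {7}→1
  2 left: {6,7}→1
  3 left: {4,6,7}→1  {5,6,7}→1
  4 left: {3,5,6,7}→1  {4,5,6,7}→2
  5 left: {3,4,5,6,7}→3
  6 left: {1,3,4,5,6,7}→3  {2,3,4,5,6,7}→3
  placing 0:i first → 6 extensions

6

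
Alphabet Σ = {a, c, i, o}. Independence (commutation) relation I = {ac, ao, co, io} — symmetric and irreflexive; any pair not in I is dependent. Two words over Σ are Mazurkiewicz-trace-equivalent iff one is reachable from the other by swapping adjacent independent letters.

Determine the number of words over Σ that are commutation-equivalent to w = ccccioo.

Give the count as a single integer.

21

0(c) covers ∅
1(c) covers 0:c
2(c) covers 1:c
3(c) covers 2:c
4(i) covers 3:c
5(o) covers ∅
6(o) covers 5:o
floor of heap: 0:c, 5:o
completions by unplaced set U, small U first (add the entries for U minus each lowest piece of U):
  |U|=1: {4}:1  {6}:1
  |U|=2: {3,4}:1  {4,6}:2  {5,6}:1
  |U|=3: {2,3,4}:1  {3,4,6}:3  {4,5,6}:3
  |U|=4: {1,2,3,4}:1  {2,3,4,6}:4  {3,4,5,6}:6
  |U|=5: {0,1,2,3,4}:1  {1,2,3,4,6}:5  {2,3,4,5,6}:10
  start at 0(c): 15
  start at 5(o): 6
sum over floor = 21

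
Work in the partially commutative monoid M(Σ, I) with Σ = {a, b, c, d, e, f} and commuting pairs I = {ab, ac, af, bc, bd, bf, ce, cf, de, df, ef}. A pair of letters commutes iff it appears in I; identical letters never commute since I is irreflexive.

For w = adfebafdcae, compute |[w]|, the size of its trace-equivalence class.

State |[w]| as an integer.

1705

drop 0:a onto floor
drop 1:d onto {0:a}
drop 2:f onto floor
drop 3:e onto {0:a}
drop 4:b onto {3:e}
drop 5:a onto {1:d, 3:e}
drop 6:f onto {2:f}
drop 7:d onto {5:a}
drop 8:c onto {7:d}
drop 9:a onto {7:d}
drop 10:e onto {4:b, 9:a}
ground layer = {0:a, 2:f}
drop-orders for the pieces not yet dropped (sum over which currently-grounded one goes next):
  1 to go: {6} 1  {8} 1  {10} 1
  2 to go: {2,6} 1  {4,10} 1  {6,8} 2  {6,10} 2  {8,10} 2  {9,10} 1
  3 to go: {2,6,8} 3  {2,6,10} 3  {4,6,10} 3  {4,8,10} 3  {4,9,10} 2  {6,8,10} 6  {6,9,10} 3  {8,9,10} 3
  4 to go: {2,4,6,10} 6  {2,6,8,10} 12  {2,6,9,10} 6  {4,6,8,10} 12  {4,6,9,10} 8  {4,8,9,10} 8  {6,8,9,10} 12  {7,8,9,10} 3
  5 to go: {2,4,6,8,10} 30  {2,4,6,9,10} 20  {2,6,8,9,10} 30  {4,6,8,9,10} 40  {4,7,8,9,10} 11  {5,7,8,9,10} 3  {6,7,8,9,10} 15
  6 to go: {1,5,7,8,9,10} 3  {2,4,6,8,9,10} 120  {2,6,7,8,9,10} 45  {4,5,7,8,9,10} 14  {4,6,7,8,9,10} 66  {5,6,7,8,9,10} 18
  7 to go: {1,4,5,7,8,9,10} 17  {1,5,6,7,8,9,10} 21  {2,4,6,7,8,9,10} 231  {2,5,6,7,8,9,10} 63  {3,4,5,7,8,9,10} 14  {4,5,6,7,8,9,10} 98
  8 to go: {1,2,5,6,7,8,9,10} 84  {1,3,4,5,7,8,9,10} 31  {1,4,5,6,7,8,9,10} 136  {2,4,5,6,7,8,9,10} 392  {3,4,5,6,7,8,9,10} 112
  9 to go: {0,1,3,4,5,7,8,9,10} 31  {1,2,4,5,6,7,8,9,10} 612  {1,3,4,5,6,7,8,9,10} 279  {2,3,4,5,6,7,8,9,10} 504
  if 0:a drops first: 1395 orders
  if 2:f drops first: 310 orders
heap linearizations: 1705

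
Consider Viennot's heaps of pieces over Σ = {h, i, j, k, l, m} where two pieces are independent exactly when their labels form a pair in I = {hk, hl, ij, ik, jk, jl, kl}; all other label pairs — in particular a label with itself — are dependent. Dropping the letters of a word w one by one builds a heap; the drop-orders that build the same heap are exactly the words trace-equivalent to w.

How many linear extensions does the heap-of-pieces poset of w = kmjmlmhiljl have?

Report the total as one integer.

#0=k has no predecessor
#1=m depends on [0:k]
#2=j depends on [1:m]
#3=m depends on [2:j]
#4=l depends on [3:m]
#5=m depends on [4:l]
#6=h depends on [5:m]
#7=i depends on [6:h]
#8=l depends on [7:i]
#9=j depends on [6:h]
#10=l depends on [8:l]
sources: [0:k]
N(rest) = Σ N(rest − s) over sources s of rest; N(one piece) = 1:
  size 1 → [9]=1  [10]=1
  size 2 → [8,10]=1  [9,10]=2
  size 3 → [7,8,10]=1  [8,9,10]=3
  size 4 → [7,8,9,10]=4
  size 5 → [6,7,8,9,10]=4
  size 6 → [5,6,7,8,9,10]=4
  size 7 → [4,5,6,7,8,9,10]=4
  size 8 → [3,4,5,6,7,8,9,10]=4
  size 9 → [2,3,4,5,6,7,8,9,10]=4
  first=0(k) contributes 4

4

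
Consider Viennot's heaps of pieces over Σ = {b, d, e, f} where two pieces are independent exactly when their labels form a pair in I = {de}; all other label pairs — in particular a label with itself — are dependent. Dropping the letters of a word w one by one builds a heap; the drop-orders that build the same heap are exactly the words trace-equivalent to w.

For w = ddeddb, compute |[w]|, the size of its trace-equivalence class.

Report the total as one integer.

drop 0:d onto floor
drop 1:d onto {0:d}
drop 2:e onto floor
drop 3:d onto {1:d}
drop 4:d onto {3:d}
drop 5:b onto {2:e, 4:d}
ground layer = {0:d, 2:e}
drop-orders for the pieces not yet dropped (sum over which currently-grounded one goes next):
  1 to go: {5} 1
  2 to go: {2,5} 1  {4,5} 1
  3 to go: {2,4,5} 2  {3,4,5} 1
  4 to go: {1,3,4,5} 1  {2,3,4,5} 3
  if 0:d drops first: 4 orders
  if 2:e drops first: 1 orders
heap linearizations: 5

5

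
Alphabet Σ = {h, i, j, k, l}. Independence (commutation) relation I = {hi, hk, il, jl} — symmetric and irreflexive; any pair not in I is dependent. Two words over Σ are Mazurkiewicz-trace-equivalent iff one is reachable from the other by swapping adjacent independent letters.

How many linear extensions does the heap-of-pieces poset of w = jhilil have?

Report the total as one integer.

10

0(j) covers ∅
1(h) covers 0:j
2(i) covers 0:j
3(l) covers 1:h
4(i) covers 2:i
5(l) covers 3:l
floor of heap: 0:j
completions by unplaced set U, small U first (add the entries for U minus each lowest piece of U):
  |U|=1: {4}:1  {5}:1
  |U|=2: {2,4}:1  {3,5}:1  {4,5}:2
  |U|=3: {1,3,5}:1  {2,4,5}:3  {3,4,5}:3
  |U|=4: {1,3,4,5}:4  {2,3,4,5}:6
  start at 0(j): 10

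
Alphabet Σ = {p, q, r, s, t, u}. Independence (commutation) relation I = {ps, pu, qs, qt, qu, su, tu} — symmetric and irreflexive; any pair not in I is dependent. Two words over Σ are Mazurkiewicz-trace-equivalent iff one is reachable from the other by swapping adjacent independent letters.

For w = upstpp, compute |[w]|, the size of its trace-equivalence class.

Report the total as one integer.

12

drop 0:u onto floor
drop 1:p onto floor
drop 2:s onto floor
drop 3:t onto {1:p, 2:s}
drop 4:p onto {3:t}
drop 5:p onto {4:p}
ground layer = {0:u, 1:p, 2:s}
drop-orders for the pieces not yet dropped (sum over which currently-grounded one goes next):
  1 to go: {0} 1  {5} 1
  2 to go: {0,5} 2  {4,5} 1
  3 to go: {0,4,5} 3  {3,4,5} 1
  4 to go: {0,3,4,5} 4  {1,3,4,5} 1  {2,3,4,5} 1
  if 0:u drops first: 2 orders
  if 1:p drops first: 5 orders
  if 2:s drops first: 5 orders
heap linearizations: 12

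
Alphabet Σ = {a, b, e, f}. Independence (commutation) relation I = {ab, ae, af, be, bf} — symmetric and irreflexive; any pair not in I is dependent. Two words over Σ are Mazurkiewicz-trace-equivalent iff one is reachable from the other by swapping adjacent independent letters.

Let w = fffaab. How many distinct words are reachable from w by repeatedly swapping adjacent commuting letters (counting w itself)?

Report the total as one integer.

60

piece 0:f — minimal
piece 1:f rests on {0:f}
piece 2:f rests on {1:f}
piece 3:a — minimal
piece 4:a rests on {3:a}
piece 5:b — minimal
minimal pieces: {0:f, 3:a, 5:b}
ways to finish when only these pieces remain (= sum over removing one remaining piece with nothing left below it):
  1 left: {2}→1  {4}→1  {5}→1
  2 left: {1,2}→1  {2,4}→2  {2,5}→2  {3,4}→1  {4,5}→2
  3 left: {0,1,2}→1  {1,2,4}→3  {1,2,5}→3  {2,3,4}→3  {2,4,5}→6  {3,4,5}→3
  4 left: {0,1,2,4}→4  {0,1,2,5}→4  {1,2,3,4}→6  {1,2,4,5}→12  {2,3,4,5}→12
  placing 0:f first → 30 extensions
  placing 3:a first → 20 extensions
  placing 5:b first → 10 extensions
total linear extensions = 60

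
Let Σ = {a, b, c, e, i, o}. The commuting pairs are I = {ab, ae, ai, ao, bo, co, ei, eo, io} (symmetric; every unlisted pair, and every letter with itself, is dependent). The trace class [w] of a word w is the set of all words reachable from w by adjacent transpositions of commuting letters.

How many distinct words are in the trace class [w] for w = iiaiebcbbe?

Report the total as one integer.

24

piece 0:i — minimal
piece 1:i rests on {0:i}
piece 2:a — minimal
piece 3:i rests on {1:i}
piece 4:e — minimal
piece 5:b rests on {3:i, 4:e}
piece 6:c rests on {2:a, 5:b}
piece 7:b rests on {6:c}
piece 8:b rests on {7:b}
piece 9:e rests on {8:b}
minimal pieces: {0:i, 2:a, 4:e}
ways to finish when only these pieces remain (= sum over removing one remaining piece with nothing left below it):
  1 left: {9}→1
  2 left: {8,9}→1
  3 left: {7,8,9}→1
  4 left: {6,7,8,9}→1
  5 left: {2,6,7,8,9}→1  {5,6,7,8,9}→1
  6 left: {2,5,6,7,8,9}→2  {3,5,6,7,8,9}→1  {4,5,6,7,8,9}→1
  7 left: {1,3,5,6,7,8,9}→1  {2,3,5,6,7,8,9}→3  {2,4,5,6,7,8,9}→3  {3,4,5,6,7,8,9}→2
  8 left: {0,1,3,5,6,7,8,9}→1  {1,2,3,5,6,7,8,9}→4  {1,3,4,5,6,7,8,9}→3  {2,3,4,5,6,7,8,9}→8
  placing 0:i first → 15 extensions
  placing 2:a first → 4 extensions
  placing 4:e first → 5 extensions
total linear extensions = 24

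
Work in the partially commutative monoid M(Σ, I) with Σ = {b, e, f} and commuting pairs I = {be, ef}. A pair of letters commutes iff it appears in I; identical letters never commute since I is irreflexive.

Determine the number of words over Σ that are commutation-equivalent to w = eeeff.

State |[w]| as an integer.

10

0(e) covers ∅
1(e) covers 0:e
2(e) covers 1:e
3(f) covers ∅
4(f) covers 3:f
floor of heap: 0:e, 3:f
completions by unplaced set U, small U first (add the entries for U minus each lowest piece of U):
  |U|=1: {2}:1  {4}:1
  |U|=2: {1,2}:1  {2,4}:2  {3,4}:1
  |U|=3: {0,1,2}:1  {1,2,4}:3  {2,3,4}:3
  start at 0(e): 6
  start at 3(f): 4
sum over floor = 10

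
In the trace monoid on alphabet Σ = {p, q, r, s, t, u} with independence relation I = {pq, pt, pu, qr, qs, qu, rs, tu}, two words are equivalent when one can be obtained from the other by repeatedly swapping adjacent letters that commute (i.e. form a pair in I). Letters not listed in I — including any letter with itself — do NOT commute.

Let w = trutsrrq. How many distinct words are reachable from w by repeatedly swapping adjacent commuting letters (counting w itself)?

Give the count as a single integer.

27

drop 0:t onto floor
drop 1:r onto {0:t}
drop 2:u onto {1:r}
drop 3:t onto {1:r}
drop 4:s onto {2:u, 3:t}
drop 5:r onto {2:u, 3:t}
drop 6:r onto {5:r}
drop 7:q onto {3:t}
ground layer = {0:t}
drop-orders for the pieces not yet dropped (sum over which currently-grounded one goes next):
  1 to go: {4} 1  {6} 1  {7} 1
  2 to go: {4,6} 2  {4,7} 2  {5,6} 1  {6,7} 2
  3 to go: {4,5,6} 3  {4,6,7} 6  {5,6,7} 3
  4 to go: {2,4,5,6} 3  {4,5,6,7} 12
  5 to go: {2,4,5,6,7} 15  {3,4,5,6,7} 12
  6 to go: {2,3,4,5,6,7} 27
  if 0:t drops first: 27 orders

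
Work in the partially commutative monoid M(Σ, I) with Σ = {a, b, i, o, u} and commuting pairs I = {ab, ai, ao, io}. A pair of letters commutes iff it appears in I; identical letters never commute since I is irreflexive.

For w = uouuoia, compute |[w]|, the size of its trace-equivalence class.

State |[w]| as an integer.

drop 0:u onto floor
drop 1:o onto {0:u}
drop 2:u onto {1:o}
drop 3:u onto {2:u}
drop 4:o onto {3:u}
drop 5:i onto {3:u}
drop 6:a onto {3:u}
ground layer = {0:u}
drop-orders for the pieces not yet dropped (sum over which currently-grounded one goes next):
  1 to go: {4} 1  {5} 1  {6} 1
  2 to go: {4,5} 2  {4,6} 2  {5,6} 2
  3 to go: {4,5,6} 6
  4 to go: {3,4,5,6} 6
  5 to go: {2,3,4,5,6} 6
  if 0:u drops first: 6 orders

6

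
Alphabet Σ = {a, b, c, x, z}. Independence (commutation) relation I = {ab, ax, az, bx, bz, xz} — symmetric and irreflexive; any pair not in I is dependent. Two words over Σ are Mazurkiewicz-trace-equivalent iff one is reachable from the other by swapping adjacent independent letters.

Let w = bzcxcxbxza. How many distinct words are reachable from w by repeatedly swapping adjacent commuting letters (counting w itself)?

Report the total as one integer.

0(b) covers ∅
1(z) covers ∅
2(c) covers 0:b, 1:z
3(x) covers 2:c
4(c) covers 3:x
5(x) covers 4:c
6(b) covers 4:c
7(x) covers 5:x
8(z) covers 4:c
9(a) covers 4:c
floor of heap: 0:b, 1:z
completions by unplaced set U, small U first (add the entries for U minus each lowest piece of U):
  |U|=1: {6}:1  {7}:1  {8}:1  {9}:1
  |U|=2: {5,7}:1  {6,7}:2  {6,8}:2  {6,9}:2  {7,8}:2  {7,9}:2  {8,9}:2
  |U|=3: {5,6,7}:3  {5,7,8}:3  {5,7,9}:3  {6,7,8}:6  {6,7,9}:6  {6,8,9}:6  {7,8,9}:6
  |U|=4: {5,6,7,8}:12  {5,6,7,9}:12  {5,7,8,9}:12  {6,7,8,9}:24
  |U|=5: {5,6,7,8,9}:60
  |U|=6: {4,5,6,7,8,9}:60
  |U|=7: {3,4,5,6,7,8,9}:60
  |U|=8: {2,3,4,5,6,7,8,9}:60
  start at 0(b): 60
  start at 1(z): 60
sum over floor = 120

120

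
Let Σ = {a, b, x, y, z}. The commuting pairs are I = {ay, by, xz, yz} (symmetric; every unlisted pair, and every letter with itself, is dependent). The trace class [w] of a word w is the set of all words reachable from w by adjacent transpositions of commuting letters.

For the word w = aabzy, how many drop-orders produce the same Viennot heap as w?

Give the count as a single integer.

5

piece 0:a — minimal
piece 1:a rests on {0:a}
piece 2:b rests on {1:a}
piece 3:z rests on {2:b}
piece 4:y — minimal
minimal pieces: {0:a, 4:y}
ways to finish when only these pieces remain (= sum over removing one remaining piece with nothing left below it):
  1 left: {3}→1  {4}→1
  2 left: {2,3}→1  {3,4}→2
  3 left: {1,2,3}→1  {2,3,4}→3
  placing 0:a first → 4 extensions
  placing 4:y first → 1 extensions
total linear extensions = 5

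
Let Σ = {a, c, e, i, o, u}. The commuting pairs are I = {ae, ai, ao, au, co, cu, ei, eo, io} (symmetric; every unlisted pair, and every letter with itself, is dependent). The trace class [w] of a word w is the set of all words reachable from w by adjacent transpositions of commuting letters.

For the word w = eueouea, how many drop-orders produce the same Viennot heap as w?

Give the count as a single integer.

0(e) covers ∅
1(u) covers 0:e
2(e) covers 1:u
3(o) covers 1:u
4(u) covers 2:e, 3:o
5(e) covers 4:u
6(a) covers ∅
floor of heap: 0:e, 6:a
completions by unplaced set U, small U first (add the entries for U minus each lowest piece of U):
  |U|=1: {5}:1  {6}:1
  |U|=2: {4,5}:1  {5,6}:2
  |U|=3: {2,4,5}:1  {3,4,5}:1  {4,5,6}:3
  |U|=4: {2,3,4,5}:2  {2,4,5,6}:4  {3,4,5,6}:4
  |U|=5: {1,2,3,4,5}:2  {2,3,4,5,6}:10
  start at 0(e): 12
  start at 6(a): 2
sum over floor = 14

14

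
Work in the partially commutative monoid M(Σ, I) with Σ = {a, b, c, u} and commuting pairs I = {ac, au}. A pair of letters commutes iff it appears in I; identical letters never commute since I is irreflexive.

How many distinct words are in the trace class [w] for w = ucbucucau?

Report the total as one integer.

#0=u has no predecessor
#1=c depends on [0:u]
#2=b depends on [1:c]
#3=u depends on [2:b]
#4=c depends on [3:u]
#5=u depends on [4:c]
#6=c depends on [5:u]
#7=a depends on [2:b]
#8=u depends on [6:c]
sources: [0:u]
N(rest) = Σ N(rest − s) over sources s of rest; N(one piece) = 1:
  size 1 → [7]=1  [8]=1
  size 2 → [6,8]=1  [7,8]=2
  size 3 → [5,6,8]=1  [6,7,8]=3
  size 4 → [4,5,6,8]=1  [5,6,7,8]=4
  size 5 → [3,4,5,6,8]=1  [4,5,6,7,8]=5
  size 6 → [3,4,5,6,7,8]=6
  size 7 → [2,3,4,5,6,7,8]=6
  first=0(u) contributes 6

6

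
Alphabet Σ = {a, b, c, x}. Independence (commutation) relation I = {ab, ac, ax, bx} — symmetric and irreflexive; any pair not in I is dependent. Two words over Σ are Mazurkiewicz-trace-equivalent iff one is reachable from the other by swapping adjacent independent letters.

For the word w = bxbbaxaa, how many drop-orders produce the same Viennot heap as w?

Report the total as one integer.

0(b) covers ∅
1(x) covers ∅
2(b) covers 0:b
3(b) covers 2:b
4(a) covers ∅
5(x) covers 1:x
6(a) covers 4:a
7(a) covers 6:a
floor of heap: 0:b, 1:x, 4:a
completions by unplaced set U, small U first (add the entries for U minus each lowest piece of U):
  |U|=1: {3}:1  {5}:1  {7}:1
  |U|=2: {1,5}:1  {2,3}:1  {3,5}:2  {3,7}:2  {5,7}:2  {6,7}:1
  |U|=3: {0,2,3}:1  {1,3,5}:3  {1,5,7}:3  {2,3,5}:3  {2,3,7}:3  {3,5,7}:6  {3,6,7}:3  {4,6,7}:1  {5,6,7}:3
  |U|=4: {0,2,3,5}:4  {0,2,3,7}:4  {1,2,3,5}:6  {1,3,5,7}:12  {1,5,6,7}:6  {2,3,5,7}:12  {2,3,6,7}:6  {3,4,6,7}:4  {3,5,6,7}:12  {4,5,6,7}:4
  |U|=5: {0,1,2,3,5}:10  {0,2,3,5,7}:20  {0,2,3,6,7}:10  {1,2,3,5,7}:30  {1,3,5,6,7}:30  {1,4,5,6,7}:10  {2,3,4,6,7}:10  {2,3,5,6,7}:30  {3,4,5,6,7}:20
  |U|=6: {0,1,2,3,5,7}:60  {0,2,3,4,6,7}:20  {0,2,3,5,6,7}:60  {1,2,3,5,6,7}:90  {1,3,4,5,6,7}:60  {2,3,4,5,6,7}:60
  start at 0(b): 210
  start at 1(x): 140
  start at 4(a): 210
sum over floor = 560

560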